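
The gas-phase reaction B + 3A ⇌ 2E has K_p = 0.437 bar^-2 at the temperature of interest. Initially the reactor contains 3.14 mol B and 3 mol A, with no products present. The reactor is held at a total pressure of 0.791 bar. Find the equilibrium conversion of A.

X = 0.261

Take 3 mol A as basis and let X be its fractional conversion, so ξ = X.
Species balance: n_B = 3.14 − X; n_A = 3 − 3X; n_E = 2X.
n_T = Σnᵢ = 6.14 − 2X.
y_i = n_i/n_T, p_i = y_i·P. K_p = p_E^2 / (p_B p_A^3).
Setting this equal to 0.437 bar^-2 and taking the physical root (0 < X < 1) gives X = 0.261.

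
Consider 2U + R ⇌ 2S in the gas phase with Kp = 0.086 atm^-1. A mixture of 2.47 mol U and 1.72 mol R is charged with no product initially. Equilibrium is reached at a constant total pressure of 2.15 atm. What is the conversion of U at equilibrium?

X = 0.208

Let X = conversion of U (basis 2.47 mol U); extent of reaction ξ = 1.24X.
Species balance: n_U = 2.47 − 2.47X; n_R = 1.72 − 1.24X; n_S = 2.47X.
Total moles n_T = 4.19 − 1.24X.
With p_i = (n_i/n_T)P, Kp = p_S^2 / (p_U^2 p_R).
This yields a degree-3 equation in X; solving on (0,1), X = 0.208.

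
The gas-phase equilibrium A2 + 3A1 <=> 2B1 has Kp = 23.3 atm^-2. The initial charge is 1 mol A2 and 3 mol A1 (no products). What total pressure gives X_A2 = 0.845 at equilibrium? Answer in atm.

P = 6.48 atm

Take 1 mol A2 as basis and let X be its fractional conversion, so ξ = X.
At extent ξ: n_A2 = 1 − X; n_A1 = 3 − 3X; n_B1 = 2X.
Summing: n_T = 4 − 2X.
Kp = p_B1^2 / (p_A2 p_A1^3) with p_i = (n_i/n_T)·P.
At X = 0.845: the mole-fraction product g(X) = Π y_i^ν_i = 977.9. Since Kp = g(X)·P^{-2}, P = (g/Kp)^(1/2) = (977.9/23.3)^(1/2) = 6.48 atm.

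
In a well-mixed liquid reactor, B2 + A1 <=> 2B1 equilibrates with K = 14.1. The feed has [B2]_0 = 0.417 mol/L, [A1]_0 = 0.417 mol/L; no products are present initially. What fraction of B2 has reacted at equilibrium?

X = 0.652

Let X = conversion of B2; extent ξ = 0.417·X mol/L.
Concentrations: [B2] = 0.417 − 0.417X; [A1] = 0.417 − 0.417X; [B1] = 0.834X.
K = [B1]^2 / ([B2] [A1]).
Solving K = 14.1 for X ∈ (0,1): X = 0.652.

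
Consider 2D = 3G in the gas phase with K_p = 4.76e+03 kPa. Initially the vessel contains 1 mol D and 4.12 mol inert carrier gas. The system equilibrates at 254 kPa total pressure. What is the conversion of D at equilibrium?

X = 0.857

Basis: 1 mol D initially; let X = conversion of D. Extent ξ = 0.5X.
At extent ξ: n_D = 1 − X; n_G = 1.5X; n_I = 4.12 (inert).
Summing: n_T = 5.12 + 0.5X.
y_i = n_i/n_T, p_i = y_i·P. K_p = p_G^3 / (p_D^2).
This yields a degree-3 equation in X; solving on (0,1), X = 0.857.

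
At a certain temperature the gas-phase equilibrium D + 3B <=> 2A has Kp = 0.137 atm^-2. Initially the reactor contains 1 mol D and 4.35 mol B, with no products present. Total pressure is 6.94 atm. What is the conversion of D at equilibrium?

X = 0.666

Take 1 mol D as basis and let X be its fractional conversion, so ξ = X.
At extent ξ: n_D = 1 − X; n_B = 4.35 − 3X; n_A = 2X.
n_T = Σnᵢ = 5.35 − 2X.
y_i = n_i/n_T, p_i = y_i·P. Kp = p_A^2 / (p_D p_B^3).
Equating to 0.137 atm^-2 and solving on 0 < X < 1: X = 0.666.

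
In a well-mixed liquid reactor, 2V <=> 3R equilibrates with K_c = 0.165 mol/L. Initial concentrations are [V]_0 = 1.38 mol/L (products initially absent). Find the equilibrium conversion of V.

X = 0.267

Let X = conversion of V; extent ξ = 1.38X/2 mol/L.
Concentrations: [V] = 1.38 − 1.38X; [R] = 2.07X.
K_c = [R]^3 / ([V]^2).
Equating to 0.165 mol/L: the physical root is X = 0.267.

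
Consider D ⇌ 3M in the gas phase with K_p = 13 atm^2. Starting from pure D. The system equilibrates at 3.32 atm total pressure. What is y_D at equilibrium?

Let X = conversion of D (basis 1 mol D); extent of reaction ξ = X.
At extent ξ: n_D = 1 − X; n_M = 3X.
Total moles n_T = 1 + 2X.
With p_i = (n_i/n_T)P, K_p = p_M^3 / (p_D).
Equating to 13 atm^2 and solving on 0 < X < 1: X = 0.442.
Then n_D = 0.558, n_T = 1.88, so y_D = 0.296.

y_D = 0.296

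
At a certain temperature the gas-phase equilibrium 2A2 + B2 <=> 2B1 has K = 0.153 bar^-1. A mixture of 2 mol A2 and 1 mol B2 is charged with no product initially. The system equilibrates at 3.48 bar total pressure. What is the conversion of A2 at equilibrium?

Take 2 mol A2 as basis and let X be its fractional conversion, so ξ = X.
At extent ξ: n_A2 = 2 − 2X; n_B2 = 1 − X; n_B1 = 2X.
Total moles n_T = 3 − X.
y_i = n_i/n_T, p_i = y_i·P. K = p_B1^2 / (p_A2^2 p_B2).
Substituting and setting equal to 0.153 bar^-1 gives a polynomial in X; the root in (0,1) is X = 0.274.

X = 0.274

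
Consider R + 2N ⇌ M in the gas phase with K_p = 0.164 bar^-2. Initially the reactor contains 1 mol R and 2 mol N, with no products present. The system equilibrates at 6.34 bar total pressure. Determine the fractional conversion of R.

X = 0.579

Let X = conversion of R (basis 1 mol R); extent of reaction ξ = X.
Mole table: n_R = 1 − X; n_N = 2 − 2X; n_M = X.
Summing: n_T = 3 − 2X.
y_i = n_i/n_T, p_i = y_i·P. K_p = p_M / (p_R p_N^2).
Equating to 0.164 bar^-2 and solving on 0 < X < 1: X = 0.579.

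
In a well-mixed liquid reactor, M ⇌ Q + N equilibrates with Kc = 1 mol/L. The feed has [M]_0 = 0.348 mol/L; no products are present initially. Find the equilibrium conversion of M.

X = 0.785

Let X = conversion of M; extent ξ = 0.348·X mol/L.
Concentrations: [M] = 0.348 − 0.348X; [Q] = 0.348X; [N] = 0.348X.
Kc = [Q] [N] / ([M]).
Solving Kc = 1 for X ∈ (0,1): X = 0.785.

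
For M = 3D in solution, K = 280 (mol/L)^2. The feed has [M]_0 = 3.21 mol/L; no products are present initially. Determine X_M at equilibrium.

Let X = conversion of M; extent ξ = 3.21·X mol/L.
Concentrations: [M] = 3.21 − 3.21X; [D] = 9.63X.
K = [D]^3 / ([M]).
Solving K = 280 for X ∈ (0,1): X = 0.683.

X = 0.683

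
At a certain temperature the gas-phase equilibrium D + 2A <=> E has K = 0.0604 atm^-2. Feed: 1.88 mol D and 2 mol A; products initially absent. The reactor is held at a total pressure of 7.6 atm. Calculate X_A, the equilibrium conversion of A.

X = 0.528

Basis: 2 mol A initially; let X = conversion of A. Extent ξ = X.
At extent ξ: n_D = 1.88 − X; n_A = 2 − 2X; n_E = X.
Summing: n_T = 3.88 − 2X.
With p_i = (n_i/n_T)P, K = p_E / (p_D p_A^2).
Setting this equal to 0.0604 atm^-2 and taking the physical root (0 < X < 1) gives X = 0.528.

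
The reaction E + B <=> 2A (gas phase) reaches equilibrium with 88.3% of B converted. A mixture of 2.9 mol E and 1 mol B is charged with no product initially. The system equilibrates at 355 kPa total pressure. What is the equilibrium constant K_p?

Take 1 mol B as basis and let X be its fractional conversion, so ξ = X.
Moles: n_E = 2.9 − X; n_B = 1 − X; n_A = 2X.
n_T stays at 3.9 (no change in mole number).
At X = 0.883: n_E = 2.02, n_B = 0.117, n_A = 1.77, n_T = 3.9.
p_i = (n_i/n_T)·P. K_p = p_A^2 / (p_E p_B) = 13.2.

K_p = 13.2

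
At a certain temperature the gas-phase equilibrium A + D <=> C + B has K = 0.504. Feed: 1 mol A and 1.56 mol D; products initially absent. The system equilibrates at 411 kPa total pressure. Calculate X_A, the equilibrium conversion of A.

X = 0.510

Take 1 mol A as basis and let X be its fractional conversion, so ξ = X.
Moles: n_A = 1 − X; n_D = 1.56 − X; n_C = X; n_B = X.
Since Δν = 0, n_T = 2.56 throughout.
With p_i = (n_i/n_T)P, K = p_C p_B / (p_A p_D).
Setting this equal to 0.504 and taking the physical root (0 < X < 1) gives X = 0.510.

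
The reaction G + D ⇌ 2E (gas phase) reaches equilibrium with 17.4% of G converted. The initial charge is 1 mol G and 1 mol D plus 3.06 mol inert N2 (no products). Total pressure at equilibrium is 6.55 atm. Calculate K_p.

K_p = 0.178

Let X = conversion of G (basis 1 mol G); extent of reaction ξ = X.
Moles: n_G = 1 − X; n_D = 1 − X; n_E = 2X; n_I = 3.06 (inert).
Total moles n_T = 5.06 (Δν = 0, constant).
At X = 0.174: n_G = 0.826, n_D = 0.826, n_E = 0.348, n_T = 5.06.
p_i = (n_i/n_T)·P. K_p = p_E^2 / (p_G p_D) = 0.178.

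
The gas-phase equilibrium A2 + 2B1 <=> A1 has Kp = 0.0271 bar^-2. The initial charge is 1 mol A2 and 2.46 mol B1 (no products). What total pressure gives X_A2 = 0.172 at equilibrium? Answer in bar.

Take 1 mol A2 as basis and let X be its fractional conversion, so ξ = X.
Moles: n_A2 = 1 − X; n_B1 = 2.46 − 2X; n_A1 = X.
Summing: n_T = 3.46 − 2X.
Kp = p_A1 / (p_A2 p_B1^2) with p_i = (n_i/n_T)·P.
At X = 0.172: the mole-fraction product g(X) = Π y_i^ν_i = 0.4505. Since Kp = g(X)·P^{-2}, P = (g/Kp)^(1/2) = (0.4505/0.0271)^(1/2) = 4.08 bar.

P = 4.08 bar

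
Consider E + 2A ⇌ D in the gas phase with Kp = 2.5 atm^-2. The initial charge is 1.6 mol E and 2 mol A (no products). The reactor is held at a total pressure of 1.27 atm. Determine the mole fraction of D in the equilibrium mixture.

Basis: 2 mol A initially; let X = conversion of A. Extent ξ = X.
Moles: n_E = 1.6 − X; n_A = 2 − 2X; n_D = X.
Total moles n_T = 3.6 − 2X.
With p_i = (n_i/n_T)P, Kp = p_D / (p_E p_A^2).
This yields a degree-3 equation in X; solving on (0,1), X = 0.550.
Then n_D = 0.55, n_T = 2.5, so y_D = 0.220.

y_D = 0.220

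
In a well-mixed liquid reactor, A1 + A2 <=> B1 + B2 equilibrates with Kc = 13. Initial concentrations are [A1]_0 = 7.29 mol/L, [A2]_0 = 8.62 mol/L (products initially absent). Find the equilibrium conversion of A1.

Let X = conversion of A1; extent ξ = 7.29·X mol/L.
Concentrations: [A1] = 7.29 − 7.29X; [A2] = 8.62 − 7.29X; [B1] = 7.29X; [B2] = 7.29X.
Kc = [B1] [B2] / ([A1] [A2]).
This equals 13 at X = 0.841 (the root in 0 < X < 1).

X = 0.841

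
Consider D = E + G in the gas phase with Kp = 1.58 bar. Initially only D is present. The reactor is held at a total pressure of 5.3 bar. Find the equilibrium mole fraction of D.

y_D = 0.352

Take 1 mol D as basis and let X be its fractional conversion, so ξ = X.
Species balance: n_D = 1 − X; n_E = X; n_G = X.
Total moles n_T = 1 + X.
With p_i = (n_i/n_T)P, Kp = p_E p_G / (p_D).
Equating to 1.58 bar and solving on 0 < X < 1: X = 0.479.
Then n_D = 0.521, n_T = 1.48, so y_D = 0.352.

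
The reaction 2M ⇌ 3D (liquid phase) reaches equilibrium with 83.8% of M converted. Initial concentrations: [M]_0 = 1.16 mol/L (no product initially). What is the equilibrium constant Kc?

Kc = 87.8 mol/L

Let X = conversion of M.
Concentrations: [M] = 1.16 − 1.16X; [D] = 1.74X.
At X = 0.838: [M] = 0.188, [D] = 1.46.
Kc = [D]^3 / ([M]^2) = 87.8 mol/L.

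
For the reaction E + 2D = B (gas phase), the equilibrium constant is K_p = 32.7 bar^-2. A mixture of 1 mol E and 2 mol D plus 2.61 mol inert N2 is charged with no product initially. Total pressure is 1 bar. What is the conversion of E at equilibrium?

X = 0.558

Take 1 mol E as basis and let X be its fractional conversion, so ξ = X.
Mole table: n_E = 1 − X; n_D = 2 − 2X; n_B = X; n_I = 2.61 (inert).
Summing: n_T = 5.61 − 2X.
Mole fractions y_i = n_i/n_T; K_p = p_B / (p_E p_D^2) with p_i = y_i·P.
Setting this equal to 32.7 bar^-2 and taking the physical root (0 < X < 1) gives X = 0.558.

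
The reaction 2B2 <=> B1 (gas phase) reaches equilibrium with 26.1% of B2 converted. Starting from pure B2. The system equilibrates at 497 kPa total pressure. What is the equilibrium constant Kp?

Take 1 mol B2 as basis and let X be its fractional conversion, so ξ = 0.5X.
Species balance: n_B2 = 1 − X; n_B1 = 0.5X.
n_T = Σnᵢ = 1 − 0.5X.
At X = 0.261: n_B2 = 0.739, n_B1 = 0.131, n_T = 0.869.
p_i = (n_i/n_T)·P. Kp = p_B1 / (p_B2^2) = 0.000418 kPa^-1.

Kp = 0.000418 kPa^-1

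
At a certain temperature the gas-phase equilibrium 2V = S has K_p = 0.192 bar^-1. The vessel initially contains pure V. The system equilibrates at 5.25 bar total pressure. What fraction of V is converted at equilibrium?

X = 0.554

Basis: 1 mol V initially; let X = conversion of V. Extent ξ = 0.5X.
At extent ξ: n_V = 1 − X; n_S = 0.5X.
Summing: n_T = 1 − 0.5X.
y_i = n_i/n_T, p_i = y_i·P. K_p = p_S / (p_V^2).
Setting this equal to 0.192 bar^-1 and taking the physical root (0 < X < 1) gives X = 0.554.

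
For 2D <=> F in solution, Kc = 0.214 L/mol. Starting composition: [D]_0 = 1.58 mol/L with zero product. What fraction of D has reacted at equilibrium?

X = 0.316

Let X = conversion of D; extent ξ = 1.58X/2 mol/L.
Concentrations: [D] = 1.58 − 1.58X; [F] = 0.79X.
Kc = [F] / ([D]^2).
Setting equal to 0.214 and solving for X on (0,1) gives X = 0.316.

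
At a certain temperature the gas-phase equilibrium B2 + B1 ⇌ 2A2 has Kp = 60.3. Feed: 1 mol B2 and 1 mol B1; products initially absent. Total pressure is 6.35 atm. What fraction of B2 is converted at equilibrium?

X = 0.795

Let X = conversion of B2 (basis 1 mol B2); extent of reaction ξ = X.
At extent ξ: n_B2 = 1 − X; n_B1 = 1 − X; n_A2 = 2X.
Total moles n_T = 2 (Δν = 0, constant).
Mole fractions y_i = n_i/n_T; Kp = p_A2^2 / (p_B2 p_B1) with p_i = y_i·P.
Setting this equal to 60.3 and taking the physical root (0 < X < 1) gives X = 0.795.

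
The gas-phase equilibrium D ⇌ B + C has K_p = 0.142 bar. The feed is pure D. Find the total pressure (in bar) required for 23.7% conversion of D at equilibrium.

Let X = conversion of D (basis 1 mol D); extent of reaction ξ = X.
Mole table: n_D = 1 − X; n_B = X; n_C = X.
Total moles n_T = 1 + X.
K_p = p_B p_C / (p_D) with p_i = (n_i/n_T)·P.
At X = 0.237: the mole-fraction product g(X) = Π y_i^ν_i = 0.05951. Since K_p = g(X)·P^{1}, P = (K_p/g)^(1/1) = (0.142/0.05951)^(1/1) = 2.39 bar.

P = 2.39 bar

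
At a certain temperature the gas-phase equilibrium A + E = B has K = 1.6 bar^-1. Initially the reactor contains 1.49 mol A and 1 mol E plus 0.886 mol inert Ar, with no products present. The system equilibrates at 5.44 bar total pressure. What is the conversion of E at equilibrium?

X = 0.717

Let X = conversion of E (basis 1 mol E); extent of reaction ξ = X.
At extent ξ: n_A = 1.49 − X; n_E = 1 − X; n_B = X; n_I = 0.886 (inert).
n_T = Σnᵢ = 3.38 − X.
y_i = n_i/n_T, p_i = y_i·P. K = p_B / (p_A p_E).
Setting this equal to 1.6 bar^-1 and taking the physical root (0 < X < 1) gives X = 0.717.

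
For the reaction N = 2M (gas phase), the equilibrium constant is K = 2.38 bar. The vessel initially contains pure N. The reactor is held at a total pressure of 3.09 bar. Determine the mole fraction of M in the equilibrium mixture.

Take 1 mol N as basis and let X be its fractional conversion, so ξ = X.
Moles: n_N = 1 − X; n_M = 2X.
n_T = Σnᵢ = 1 + X.
y_i = n_i/n_T, p_i = y_i·P. K = p_M^2 / (p_N).
This yields a degree-2 equation in X; solving on (0,1), X = 0.402.
Then n_M = 0.804, n_T = 1.4, so y_M = 0.573.

y_M = 0.573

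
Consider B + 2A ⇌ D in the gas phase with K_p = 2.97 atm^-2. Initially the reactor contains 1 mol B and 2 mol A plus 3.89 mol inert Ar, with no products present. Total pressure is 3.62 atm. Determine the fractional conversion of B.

Take 1 mol B as basis and let X be its fractional conversion, so ξ = X.
At extent ξ: n_B = 1 − X; n_A = 2 − 2X; n_D = X; n_I = 3.89 (inert).
n_T = Σnᵢ = 6.89 − 2X.
Mole fractions y_i = n_i/n_T; K_p = p_D / (p_B p_A^2) with p_i = y_i·P.
This yields a degree-3 equation in X; solving on (0,1), X = 0.516.

X = 0.516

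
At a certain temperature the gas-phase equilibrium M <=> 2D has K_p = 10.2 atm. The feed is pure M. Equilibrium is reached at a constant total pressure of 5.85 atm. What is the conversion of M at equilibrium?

Let X = conversion of M (basis 1 mol M); extent of reaction ξ = X.
At extent ξ: n_M = 1 − X; n_D = 2X.
Summing: n_T = 1 + X.
With p_i = (n_i/n_T)P, K_p = p_D^2 / (p_M).
This yields a degree-2 equation in X; solving on (0,1), X = 0.551.

X = 0.551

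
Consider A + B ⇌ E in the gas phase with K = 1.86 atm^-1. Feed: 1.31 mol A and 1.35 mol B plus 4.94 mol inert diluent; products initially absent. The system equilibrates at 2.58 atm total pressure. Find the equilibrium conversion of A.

Let X = conversion of A (basis 1.31 mol A); extent of reaction ξ = 1.31X.
Mole table: n_A = 1.31 − 1.31X; n_B = 1.35 − 1.31X; n_E = 1.31X; n_I = 4.94 (inert).
Summing: n_T = 7.6 − 1.31X.
y_i = n_i/n_T, p_i = y_i·P. K = p_E / (p_A p_B).
Equating to 1.86 atm^-1 and solving on 0 < X < 1: X = 0.369.

X = 0.369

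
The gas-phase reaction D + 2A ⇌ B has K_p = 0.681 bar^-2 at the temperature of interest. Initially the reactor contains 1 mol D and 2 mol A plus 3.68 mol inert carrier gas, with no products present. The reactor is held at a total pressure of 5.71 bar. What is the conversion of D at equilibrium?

X = 0.448

Basis: 1 mol D initially; let X = conversion of D. Extent ξ = X.
Species balance: n_D = 1 − X; n_A = 2 − 2X; n_B = X; n_I = 3.68 (inert).
n_T = Σnᵢ = 6.68 − 2X.
y_i = n_i/n_T, p_i = y_i·P. K_p = p_B / (p_D p_A^2).
Substituting and setting equal to 0.681 bar^-2 gives a polynomial in X; the root in (0,1) is X = 0.448.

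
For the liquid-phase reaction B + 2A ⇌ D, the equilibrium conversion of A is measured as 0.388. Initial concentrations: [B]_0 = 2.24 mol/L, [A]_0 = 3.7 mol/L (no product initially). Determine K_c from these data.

K_c = 0.092 (mol/L)^-2

Let X = conversion of A.
Concentrations: [B] = 2.24 − 1.85X; [A] = 3.7 − 3.7X; [D] = 1.85X.
At X = 0.388: [B] = 1.52, [A] = 2.26, [D] = 0.718.
K_c = [D] / ([B] [A]^2) = 0.092 (mol/L)^-2.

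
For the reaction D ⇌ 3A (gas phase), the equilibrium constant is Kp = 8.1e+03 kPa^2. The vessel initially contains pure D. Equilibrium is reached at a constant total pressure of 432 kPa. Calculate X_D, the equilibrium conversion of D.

Let X = conversion of D (basis 1 mol D); extent of reaction ξ = X.
Moles: n_D = 1 − X; n_A = 3X.
Summing: n_T = 1 + 2X.
Mole fractions y_i = n_i/n_T; Kp = p_A^3 / (p_D) with p_i = y_i·P.
Substituting and setting equal to 8.1e+03 kPa^2 gives a polynomial in X; the root in (0,1) is X = 0.131.

X = 0.131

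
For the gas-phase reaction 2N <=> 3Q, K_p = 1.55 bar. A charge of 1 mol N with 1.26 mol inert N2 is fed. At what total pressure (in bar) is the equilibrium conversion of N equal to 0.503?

P = 2.24 bar

Let X = conversion of N (basis 1 mol N); extent of reaction ξ = 0.5X.
Species balance: n_N = 1 − X; n_Q = 1.5X; n_I = 1.26 (inert).
Summing: n_T = 2.26 + 0.5X.
K_p = p_Q^3 / (p_N^2) with p_i = (n_i/n_T)·P.
At X = 0.503: the mole-fraction product g(X) = Π y_i^ν_i = 0.6924. Since K_p = g(X)·P^{1}, P = (K_p/g)^(1/1) = (1.55/0.6924)^(1/1) = 2.24 bar.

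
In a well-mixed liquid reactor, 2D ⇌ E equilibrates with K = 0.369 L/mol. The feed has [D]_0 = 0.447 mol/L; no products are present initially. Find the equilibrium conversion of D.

X = 0.207

Let X = conversion of D; extent ξ = 0.447X/2 mol/L.
Concentrations: [D] = 0.447 − 0.447X; [E] = 0.224X.
K = [E] / ([D]^2).
Equating to 0.369 L/mol: the physical root is X = 0.207.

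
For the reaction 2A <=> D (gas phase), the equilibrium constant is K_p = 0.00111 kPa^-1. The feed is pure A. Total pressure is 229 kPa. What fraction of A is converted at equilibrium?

Let X = conversion of A (basis 1 mol A); extent of reaction ξ = 0.5X.
At extent ξ: n_A = 1 − X; n_D = 0.5X.
Total moles n_T = 1 − 0.5X.
y_i = n_i/n_T, p_i = y_i·P. K_p = p_D / (p_A^2).
This yields a degree-2 equation in X; solving on (0,1), X = 0.296.

X = 0.296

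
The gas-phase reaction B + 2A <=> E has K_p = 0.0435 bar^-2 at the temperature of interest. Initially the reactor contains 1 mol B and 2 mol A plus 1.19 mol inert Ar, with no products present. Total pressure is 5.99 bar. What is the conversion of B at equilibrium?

X = 0.214

Basis: 1 mol B initially; let X = conversion of B. Extent ξ = X.
Species balance: n_B = 1 − X; n_A = 2 − 2X; n_E = X; n_I = 1.19 (inert).
Summing: n_T = 4.19 − 2X.
With p_i = (n_i/n_T)P, K_p = p_E / (p_B p_A^2).
Substituting and setting equal to 0.0435 bar^-2 gives a polynomial in X; the root in (0,1) is X = 0.214.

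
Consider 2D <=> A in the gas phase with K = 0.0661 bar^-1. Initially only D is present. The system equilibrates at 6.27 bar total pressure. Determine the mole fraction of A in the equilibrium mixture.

y_A = 0.240

Let X = conversion of D (basis 1 mol D); extent of reaction ξ = 0.5X.
At extent ξ: n_D = 1 − X; n_A = 0.5X.
Summing: n_T = 1 − 0.5X.
Mole fractions y_i = n_i/n_T; K = p_A / (p_D^2) with p_i = y_i·P.
This yields a degree-2 equation in X; solving on (0,1), X = 0.387.
Then n_A = 0.193, n_T = 0.807, so y_A = 0.240.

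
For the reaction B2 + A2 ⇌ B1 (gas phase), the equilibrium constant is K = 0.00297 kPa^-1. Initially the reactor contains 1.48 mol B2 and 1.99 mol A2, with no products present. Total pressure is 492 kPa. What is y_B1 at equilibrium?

Basis: 1.48 mol B2 initially; let X = conversion of B2. Extent ξ = 1.48X.
At extent ξ: n_B2 = 1.48 − 1.48X; n_A2 = 1.99 − 1.48X; n_B1 = 1.48X.
Summing: n_T = 3.47 − 1.48X.
y_i = n_i/n_T, p_i = y_i·P. K = p_B1 / (p_B2 p_A2).
Setting this equal to 0.00297 kPa^-1 and taking the physical root (0 < X < 1) gives X = 0.413.
Then n_B1 = 0.612, n_T = 2.86, so y_B1 = 0.214.

y_B1 = 0.214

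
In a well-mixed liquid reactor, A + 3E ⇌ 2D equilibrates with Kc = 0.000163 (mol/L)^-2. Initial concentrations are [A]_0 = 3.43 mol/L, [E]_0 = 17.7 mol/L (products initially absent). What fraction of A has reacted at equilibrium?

X = 0.193

Let X = conversion of A; extent ξ = 3.43·X mol/L.
Concentrations: [A] = 3.43 − 3.43X; [E] = 17.7 − 10.3X; [D] = 6.86X.
Kc = [D]^2 / ([A] [E]^3).
Setting equal to 0.000163 and solving for X on (0,1) gives X = 0.193.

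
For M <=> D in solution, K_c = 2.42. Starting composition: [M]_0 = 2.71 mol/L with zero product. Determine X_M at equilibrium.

X = 0.708

Let X = conversion of M; extent ξ = 2.71·X mol/L.
Concentrations: [M] = 2.71 − 2.71X; [D] = 2.71X.
K_c = [D] / ([M]).
Solving K_c = 2.42 for X ∈ (0,1): X = 0.708.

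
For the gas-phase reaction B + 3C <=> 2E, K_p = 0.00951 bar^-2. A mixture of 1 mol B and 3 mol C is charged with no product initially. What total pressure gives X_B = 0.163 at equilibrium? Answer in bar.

P = 3.37 bar

Take 1 mol B as basis and let X be its fractional conversion, so ξ = X.
At extent ξ: n_B = 1 − X; n_C = 3 − 3X; n_E = 2X.
Total moles n_T = 4 − 2X.
K_p = p_E^2 / (p_B p_C^3) with p_i = (n_i/n_T)·P.
At X = 0.163: the mole-fraction product g(X) = Π y_i^ν_i = 0.1083. Since K_p = g(X)·P^{-2}, P = (g/K_p)^(1/2) = (0.1083/0.00951)^(1/2) = 3.37 bar.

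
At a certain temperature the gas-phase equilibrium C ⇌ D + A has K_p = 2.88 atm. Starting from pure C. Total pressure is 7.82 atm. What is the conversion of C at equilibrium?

Take 1 mol C as basis and let X be its fractional conversion, so ξ = X.
Mole table: n_C = 1 − X; n_D = X; n_A = X.
Total moles n_T = 1 + X.
Mole fractions y_i = n_i/n_T; K_p = p_D p_A / (p_C) with p_i = y_i·P.
Substituting and setting equal to 2.88 atm gives a polynomial in X; the root in (0,1) is X = 0.519.

X = 0.519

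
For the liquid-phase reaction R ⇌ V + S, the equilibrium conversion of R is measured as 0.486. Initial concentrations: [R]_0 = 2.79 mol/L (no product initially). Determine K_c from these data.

K_c = 1.28 mol/L

Let X = conversion of R.
Concentrations: [R] = 2.79 − 2.79X; [V] = 2.79X; [S] = 2.79X.
At X = 0.486: [R] = 1.43, [V] = 1.36, [S] = 1.36.
K_c = [V] [S] / ([R]) = 1.28 mol/L.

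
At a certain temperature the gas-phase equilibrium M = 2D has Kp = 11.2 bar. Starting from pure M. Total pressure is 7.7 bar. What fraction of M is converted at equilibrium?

X = 0.516

Let X = conversion of M (basis 1 mol M); extent of reaction ξ = X.
Species balance: n_M = 1 − X; n_D = 2X.
n_T = Σnᵢ = 1 + X.
With p_i = (n_i/n_T)P, Kp = p_D^2 / (p_M).
Substituting and setting equal to 11.2 bar gives a polynomial in X; the root in (0,1) is X = 0.516.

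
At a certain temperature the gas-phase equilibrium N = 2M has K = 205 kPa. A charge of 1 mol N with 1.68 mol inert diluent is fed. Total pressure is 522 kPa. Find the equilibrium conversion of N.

X = 0.420

Take 1 mol N as basis and let X be its fractional conversion, so ξ = X.
Mole table: n_N = 1 − X; n_M = 2X; n_I = 1.68 (inert).
Total moles n_T = 2.68 + X.
Mole fractions y_i = n_i/n_T; K = p_M^2 / (p_N) with p_i = y_i·P.
Equating to 205 kPa and solving on 0 < X < 1: X = 0.420.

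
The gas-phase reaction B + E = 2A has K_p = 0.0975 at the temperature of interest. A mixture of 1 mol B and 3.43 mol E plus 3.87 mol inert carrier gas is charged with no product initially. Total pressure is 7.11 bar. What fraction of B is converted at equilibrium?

Basis: 1 mol B initially; let X = conversion of B. Extent ξ = X.
Species balance: n_B = 1 − X; n_E = 3.43 − X; n_A = 2X; n_I = 3.87 (inert).
Total moles n_T = 8.3 (Δν = 0, constant).
With p_i = (n_i/n_T)P, K_p = p_A^2 / (p_B p_E).
Substituting and setting equal to 0.0975 gives a polynomial in X; the root in (0,1) is X = 0.243.

X = 0.243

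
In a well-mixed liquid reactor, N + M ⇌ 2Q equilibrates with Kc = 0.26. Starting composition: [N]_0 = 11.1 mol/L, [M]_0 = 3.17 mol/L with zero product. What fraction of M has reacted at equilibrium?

X = 0.361

Let X = conversion of M; extent ξ = 3.17·X mol/L.
Concentrations: [N] = 11.1 − 3.17X; [M] = 3.17 − 3.17X; [Q] = 6.34X.
Kc = [Q]^2 / ([N] [M]).
Solving Kc = 0.26 for X ∈ (0,1): X = 0.361.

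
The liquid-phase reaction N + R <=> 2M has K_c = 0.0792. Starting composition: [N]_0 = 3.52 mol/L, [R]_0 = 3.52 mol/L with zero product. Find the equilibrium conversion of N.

Let X = conversion of N; extent ξ = 3.52·X mol/L.
Concentrations: [N] = 3.52 − 3.52X; [R] = 3.52 − 3.52X; [M] = 7.04X.
K_c = [M]^2 / ([N] [R]).
Solving K_c = 0.0792 for X ∈ (0,1): X = 0.123.

X = 0.123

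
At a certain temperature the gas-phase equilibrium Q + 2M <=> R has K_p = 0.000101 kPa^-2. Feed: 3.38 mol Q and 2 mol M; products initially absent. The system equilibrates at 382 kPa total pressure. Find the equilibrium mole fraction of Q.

Basis: 2 mol M initially; let X = conversion of M. Extent ξ = X.
Species balance: n_Q = 3.38 − X; n_M = 2 − 2X; n_R = X.
Summing: n_T = 5.38 − 2X.
With p_i = (n_i/n_T)P, K_p = p_R / (p_Q p_M^2).
Setting this equal to 0.000101 kPa^-2 and taking the physical root (0 < X < 1) gives X = 0.732.
Then n_Q = 2.65, n_T = 3.92, so y_Q = 0.676.

y_Q = 0.676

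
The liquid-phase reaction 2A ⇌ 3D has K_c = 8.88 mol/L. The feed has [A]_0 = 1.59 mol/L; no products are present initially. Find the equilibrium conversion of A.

Let X = conversion of A; extent ξ = 1.59X/2 mol/L.
Concentrations: [A] = 1.59 − 1.59X; [D] = 2.39X.
K_c = [D]^3 / ([A]^2).
Setting equal to 8.88 and solving for X on (0,1) gives X = 0.620.

X = 0.620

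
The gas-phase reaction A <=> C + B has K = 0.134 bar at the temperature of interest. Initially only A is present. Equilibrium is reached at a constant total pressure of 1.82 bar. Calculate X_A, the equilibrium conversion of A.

X = 0.262

Basis: 1 mol A initially; let X = conversion of A. Extent ξ = X.
Species balance: n_A = 1 − X; n_C = X; n_B = X.
Summing: n_T = 1 + X.
Mole fractions y_i = n_i/n_T; K = p_C p_B / (p_A) with p_i = y_i·P.
Setting this equal to 0.134 bar and taking the physical root (0 < X < 1) gives X = 0.262.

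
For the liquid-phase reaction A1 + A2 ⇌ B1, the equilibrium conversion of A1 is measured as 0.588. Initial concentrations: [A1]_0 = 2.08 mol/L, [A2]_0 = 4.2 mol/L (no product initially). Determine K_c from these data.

K_c = 0.479 L/mol

Let X = conversion of A1.
Concentrations: [A1] = 2.08 − 2.08X; [A2] = 4.2 − 2.08X; [B1] = 2.08X.
At X = 0.588: [A1] = 0.857, [A2] = 2.98, [B1] = 1.22.
K_c = [B1] / ([A1] [A2]) = 0.479 L/mol.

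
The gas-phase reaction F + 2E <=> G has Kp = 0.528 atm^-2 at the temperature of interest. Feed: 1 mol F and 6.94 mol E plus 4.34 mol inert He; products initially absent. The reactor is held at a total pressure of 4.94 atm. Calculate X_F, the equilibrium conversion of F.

Let X = conversion of F (basis 1 mol F); extent of reaction ξ = X.
Moles: n_F = 1 − X; n_E = 6.94 − 2X; n_G = X; n_I = 4.34 (inert).
n_T = Σnᵢ = 12.3 − 2X.
Mole fractions y_i = n_i/n_T; Kp = p_G / (p_F p_E^2) with p_i = y_i·P.
This yields a degree-3 equation in X; solving on (0,1), X = 0.765.

X = 0.765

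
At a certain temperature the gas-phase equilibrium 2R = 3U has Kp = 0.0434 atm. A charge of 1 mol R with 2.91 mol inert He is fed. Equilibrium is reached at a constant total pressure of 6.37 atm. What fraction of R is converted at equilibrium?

Take 1 mol R as basis and let X be its fractional conversion, so ξ = 0.5X.
Species balance: n_R = 1 − X; n_U = 1.5X; n_I = 2.91 (inert).
n_T = Σnᵢ = 3.91 + 0.5X.
Mole fractions y_i = n_i/n_T; Kp = p_U^3 / (p_R^2) with p_i = y_i·P.
This yields a degree-3 equation in X; solving on (0,1), X = 0.176.

X = 0.176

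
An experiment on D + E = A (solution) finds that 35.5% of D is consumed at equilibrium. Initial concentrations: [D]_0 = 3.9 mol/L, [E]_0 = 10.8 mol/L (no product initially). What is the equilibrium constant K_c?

K_c = 0.0585 L/mol

Let X = conversion of D.
Concentrations: [D] = 3.9 − 3.9X; [E] = 10.8 − 3.9X; [A] = 3.9X.
At X = 0.355: [D] = 2.52, [E] = 9.42, [A] = 1.38.
K_c = [A] / ([D] [E]) = 0.0585 L/mol.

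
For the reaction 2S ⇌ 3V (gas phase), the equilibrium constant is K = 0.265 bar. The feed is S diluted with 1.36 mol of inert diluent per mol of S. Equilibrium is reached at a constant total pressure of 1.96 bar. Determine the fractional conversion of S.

X = 0.350

Let X = conversion of S (basis 1 mol S); extent of reaction ξ = 0.5X.
Moles: n_S = 1 − X; n_V = 1.5X; n_I = 1.36 (inert).
Total moles n_T = 2.36 + 0.5X.
With p_i = (n_i/n_T)P, K = p_V^3 / (p_S^2).
This yields a degree-3 equation in X; solving on (0,1), X = 0.350.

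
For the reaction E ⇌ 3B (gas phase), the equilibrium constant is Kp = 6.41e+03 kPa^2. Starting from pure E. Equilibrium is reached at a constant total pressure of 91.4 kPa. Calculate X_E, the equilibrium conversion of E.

X = 0.379

Basis: 1 mol E initially; let X = conversion of E. Extent ξ = X.
Moles: n_E = 1 − X; n_B = 3X.
n_T = Σnᵢ = 1 + 2X.
Mole fractions y_i = n_i/n_T; Kp = p_B^3 / (p_E) with p_i = y_i·P.
Substituting and setting equal to 6.41e+03 kPa^2 gives a polynomial in X; the root in (0,1) is X = 0.379.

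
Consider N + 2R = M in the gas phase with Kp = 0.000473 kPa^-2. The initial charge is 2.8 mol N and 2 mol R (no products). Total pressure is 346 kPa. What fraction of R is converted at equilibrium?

X = 0.864

Let X = conversion of R (basis 2 mol R); extent of reaction ξ = X.
Species balance: n_N = 2.8 − X; n_R = 2 − 2X; n_M = X.
n_T = Σnᵢ = 4.8 − 2X.
Mole fractions y_i = n_i/n_T; Kp = p_M / (p_N p_R^2) with p_i = y_i·P.
Substituting and setting equal to 0.000473 kPa^-2 gives a polynomial in X; the root in (0,1) is X = 0.864.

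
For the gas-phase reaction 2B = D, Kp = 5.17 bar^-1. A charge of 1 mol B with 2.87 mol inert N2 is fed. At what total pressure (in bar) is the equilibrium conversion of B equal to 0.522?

Take 1 mol B as basis and let X be its fractional conversion, so ξ = 0.5X.
Mole table: n_B = 1 − X; n_D = 0.5X; n_I = 2.87 (inert).
Summing: n_T = 3.87 − 0.5X.
Kp = p_D / (p_B^2) with p_i = (n_i/n_T)·P.
At X = 0.522: the mole-fraction product g(X) = Π y_i^ν_i = 4.123. Since Kp = g(X)·P^{-1}, P = (g/Kp)^(1/1) = (4.123/5.17)^(1/1) = 0.797 bar.

P = 0.797 bar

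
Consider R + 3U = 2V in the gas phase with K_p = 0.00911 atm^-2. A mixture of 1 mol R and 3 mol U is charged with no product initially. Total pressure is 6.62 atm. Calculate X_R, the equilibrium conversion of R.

X = 0.259

Let X = conversion of R (basis 1 mol R); extent of reaction ξ = X.
Mole table: n_R = 1 − X; n_U = 3 − 3X; n_V = 2X.
n_T = Σnᵢ = 4 − 2X.
Mole fractions y_i = n_i/n_T; K_p = p_V^2 / (p_R p_U^3) with p_i = y_i·P.
Setting this equal to 0.00911 atm^-2 and taking the physical root (0 < X < 1) gives X = 0.259.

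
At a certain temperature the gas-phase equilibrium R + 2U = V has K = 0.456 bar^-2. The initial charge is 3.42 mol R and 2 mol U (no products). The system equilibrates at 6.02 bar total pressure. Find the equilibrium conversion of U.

X = 0.745

Basis: 2 mol U initially; let X = conversion of U. Extent ξ = X.
Moles: n_R = 3.42 − X; n_U = 2 − 2X; n_V = X.
n_T = Σnᵢ = 5.42 − 2X.
Mole fractions y_i = n_i/n_T; K = p_V / (p_R p_U^2) with p_i = y_i·P.
Equating to 0.456 bar^-2 and solving on 0 < X < 1: X = 0.745.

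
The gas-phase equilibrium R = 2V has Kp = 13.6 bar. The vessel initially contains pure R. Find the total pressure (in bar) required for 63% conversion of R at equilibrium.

P = 5.17 bar

Take 1 mol R as basis and let X be its fractional conversion, so ξ = X.
At extent ξ: n_R = 1 − X; n_V = 2X.
Total moles n_T = 1 + X.
Kp = p_V^2 / (p_R) with p_i = (n_i/n_T)·P.
At X = 0.63: the mole-fraction product g(X) = Π y_i^ν_i = 2.632. Since Kp = g(X)·P^{1}, P = (Kp/g)^(1/1) = (13.6/2.632)^(1/1) = 5.17 bar.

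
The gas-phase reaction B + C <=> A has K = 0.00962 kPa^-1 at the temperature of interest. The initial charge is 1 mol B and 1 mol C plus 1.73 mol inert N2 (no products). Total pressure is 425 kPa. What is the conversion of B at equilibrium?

X = 0.418

Take 1 mol B as basis and let X be its fractional conversion, so ξ = X.
Moles: n_B = 1 − X; n_C = 1 − X; n_A = X; n_I = 1.73 (inert).
Summing: n_T = 3.73 − X.
With p_i = (n_i/n_T)P, K = p_A / (p_B p_C).
Substituting and setting equal to 0.00962 kPa^-1 gives a polynomial in X; the root in (0,1) is X = 0.418.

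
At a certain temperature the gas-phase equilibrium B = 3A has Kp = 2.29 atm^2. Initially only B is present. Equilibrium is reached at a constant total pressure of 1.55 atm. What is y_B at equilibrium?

Let X = conversion of B (basis 1 mol B); extent of reaction ξ = X.
Mole table: n_B = 1 − X; n_A = 3X.
Total moles n_T = 1 + 2X.
Mole fractions y_i = n_i/n_T; Kp = p_A^3 / (p_B) with p_i = y_i·P.
This yields a degree-3 equation in X; solving on (0,1), X = 0.410.
Then n_B = 0.59, n_T = 1.82, so y_B = 0.324.

y_B = 0.324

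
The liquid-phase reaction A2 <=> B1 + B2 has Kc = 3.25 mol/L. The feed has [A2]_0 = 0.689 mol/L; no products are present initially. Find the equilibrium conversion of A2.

Let X = conversion of A2; extent ξ = 0.689·X mol/L.
Concentrations: [A2] = 0.689 − 0.689X; [B1] = 0.689X; [B2] = 0.689X.
Kc = [B1] [B2] / ([A2]).
Setting equal to 3.25 and solving for X on (0,1) gives X = 0.848.

X = 0.848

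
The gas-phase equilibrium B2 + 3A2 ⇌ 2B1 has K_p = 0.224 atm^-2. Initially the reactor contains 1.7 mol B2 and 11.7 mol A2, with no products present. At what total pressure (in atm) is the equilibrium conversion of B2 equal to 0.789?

P = 4.77 atm

Let X = conversion of B2 (basis 1.7 mol B2); extent of reaction ξ = 1.7X.
Mole table: n_B2 = 1.7 − 1.7X; n_A2 = 11.7 − 5.1X; n_B1 = 3.4X.
n_T = Σnᵢ = 13.4 − 3.4X.
K_p = p_B1^2 / (p_B2 p_A2^3) with p_i = (n_i/n_T)·P.
At X = 0.789: the mole-fraction product g(X) = Π y_i^ν_i = 5.095. Since K_p = g(X)·P^{-2}, P = (g/K_p)^(1/2) = (5.095/0.224)^(1/2) = 4.77 atm.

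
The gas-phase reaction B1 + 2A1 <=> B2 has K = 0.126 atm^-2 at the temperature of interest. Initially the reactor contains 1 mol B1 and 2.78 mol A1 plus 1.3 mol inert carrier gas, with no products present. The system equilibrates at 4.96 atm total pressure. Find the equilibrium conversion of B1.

Basis: 1 mol B1 initially; let X = conversion of B1. Extent ξ = X.
Species balance: n_B1 = 1 − X; n_A1 = 2.78 − 2X; n_B2 = X; n_I = 1.3 (inert).
Summing: n_T = 5.08 − 2X.
y_i = n_i/n_T, p_i = y_i·P. K = p_B2 / (p_B1 p_A1^2).
Setting this equal to 0.126 atm^-2 and taking the physical root (0 < X < 1) gives X = 0.399.

X = 0.399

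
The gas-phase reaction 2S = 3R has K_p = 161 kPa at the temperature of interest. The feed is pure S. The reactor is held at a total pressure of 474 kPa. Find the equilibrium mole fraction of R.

Take 1 mol S as basis and let X be its fractional conversion, so ξ = 0.5X.
Mole table: n_S = 1 − X; n_R = 1.5X.
Summing: n_T = 1 + 0.5X.
y_i = n_i/n_T, p_i = y_i·P. K_p = p_R^3 / (p_S^2).
Setting this equal to 161 kPa and taking the physical root (0 < X < 1) gives X = 0.364.
Then n_R = 0.546, n_T = 1.18, so y_R = 0.462.

y_R = 0.462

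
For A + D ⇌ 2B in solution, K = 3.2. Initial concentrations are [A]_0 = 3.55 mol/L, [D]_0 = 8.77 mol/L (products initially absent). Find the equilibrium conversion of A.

Let X = conversion of A; extent ξ = 3.55·X mol/L.
Concentrations: [A] = 3.55 − 3.55X; [D] = 8.77 − 3.55X; [B] = 7.1X.
K = [B]^2 / ([A] [D]).
Solving K = 3.2 for X ∈ (0,1): X = 0.679.

X = 0.679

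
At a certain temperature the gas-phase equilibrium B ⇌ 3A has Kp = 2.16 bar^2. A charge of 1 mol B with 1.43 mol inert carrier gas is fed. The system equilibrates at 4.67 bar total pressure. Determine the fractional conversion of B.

Let X = conversion of B (basis 1 mol B); extent of reaction ξ = X.
At extent ξ: n_B = 1 − X; n_A = 3X; n_I = 1.43 (inert).
Summing: n_T = 2.43 + 2X.
With p_i = (n_i/n_T)P, Kp = p_A^3 / (p_B).
Equating to 2.16 bar^2 and solving on 0 < X < 1: X = 0.287.

X = 0.287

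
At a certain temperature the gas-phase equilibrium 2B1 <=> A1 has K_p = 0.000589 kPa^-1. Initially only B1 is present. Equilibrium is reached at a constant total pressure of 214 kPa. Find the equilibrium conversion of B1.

Basis: 1 mol B1 initially; let X = conversion of B1. Extent ξ = 0.5X.
Moles: n_B1 = 1 − X; n_A1 = 0.5X.
n_T = Σnᵢ = 1 − 0.5X.
y_i = n_i/n_T, p_i = y_i·P. K_p = p_A1 / (p_B1^2).
This yields a degree-2 equation in X; solving on (0,1), X = 0.185.

X = 0.185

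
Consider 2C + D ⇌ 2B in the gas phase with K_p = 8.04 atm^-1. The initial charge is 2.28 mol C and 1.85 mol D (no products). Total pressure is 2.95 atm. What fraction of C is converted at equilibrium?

X = 0.730

Take 2.28 mol C as basis and let X be its fractional conversion, so ξ = 1.14X.
Species balance: n_C = 2.28 − 2.28X; n_D = 1.85 − 1.14X; n_B = 2.28X.
n_T = Σnᵢ = 4.13 − 1.14X.
With p_i = (n_i/n_T)P, K_p = p_B^2 / (p_C^2 p_D).
Equating to 8.04 atm^-1 and solving on 0 < X < 1: X = 0.730.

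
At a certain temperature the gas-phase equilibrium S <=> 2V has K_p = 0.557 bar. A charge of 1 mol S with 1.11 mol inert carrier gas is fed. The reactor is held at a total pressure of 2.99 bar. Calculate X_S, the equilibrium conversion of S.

Basis: 1 mol S initially; let X = conversion of S. Extent ξ = X.
Moles: n_S = 1 − X; n_V = 2X; n_I = 1.11 (inert).
n_T = Σnᵢ = 2.11 + X.
y_i = n_i/n_T, p_i = y_i·P. K_p = p_V^2 / (p_S).
Substituting and setting equal to 0.557 bar gives a polynomial in X; the root in (0,1) is X = 0.283.

X = 0.283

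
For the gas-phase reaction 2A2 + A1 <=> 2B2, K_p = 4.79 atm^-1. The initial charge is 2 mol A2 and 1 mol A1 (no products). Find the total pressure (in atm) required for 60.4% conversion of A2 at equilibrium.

Let X = conversion of A2 (basis 2 mol A2); extent of reaction ξ = X.
At extent ξ: n_A2 = 2 − 2X; n_A1 = 1 − X; n_B2 = 2X.
Summing: n_T = 3 − X.
K_p = p_B2^2 / (p_A2^2 p_A1) with p_i = (n_i/n_T)·P.
At X = 0.604: the mole-fraction product g(X) = Π y_i^ν_i = 14.08. Since K_p = g(X)·P^{-1}, P = (g/K_p)^(1/1) = (14.08/4.79)^(1/1) = 2.94 atm.

P = 2.94 atm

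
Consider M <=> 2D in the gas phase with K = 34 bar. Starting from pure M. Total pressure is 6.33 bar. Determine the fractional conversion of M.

X = 0.757

Basis: 1 mol M initially; let X = conversion of M. Extent ξ = X.
Moles: n_M = 1 − X; n_D = 2X.
Summing: n_T = 1 + X.
Mole fractions y_i = n_i/n_T; K = p_D^2 / (p_M) with p_i = y_i·P.
Equating to 34 bar and solving on 0 < X < 1: X = 0.757.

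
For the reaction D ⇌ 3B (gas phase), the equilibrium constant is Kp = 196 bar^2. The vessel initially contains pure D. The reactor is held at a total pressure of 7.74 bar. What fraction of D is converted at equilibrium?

X = 0.615

Basis: 1 mol D initially; let X = conversion of D. Extent ξ = X.
Mole table: n_D = 1 − X; n_B = 3X.
Summing: n_T = 1 + 2X.
y_i = n_i/n_T, p_i = y_i·P. Kp = p_B^3 / (p_D).
Equating to 196 bar^2 and solving on 0 < X < 1: X = 0.615.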